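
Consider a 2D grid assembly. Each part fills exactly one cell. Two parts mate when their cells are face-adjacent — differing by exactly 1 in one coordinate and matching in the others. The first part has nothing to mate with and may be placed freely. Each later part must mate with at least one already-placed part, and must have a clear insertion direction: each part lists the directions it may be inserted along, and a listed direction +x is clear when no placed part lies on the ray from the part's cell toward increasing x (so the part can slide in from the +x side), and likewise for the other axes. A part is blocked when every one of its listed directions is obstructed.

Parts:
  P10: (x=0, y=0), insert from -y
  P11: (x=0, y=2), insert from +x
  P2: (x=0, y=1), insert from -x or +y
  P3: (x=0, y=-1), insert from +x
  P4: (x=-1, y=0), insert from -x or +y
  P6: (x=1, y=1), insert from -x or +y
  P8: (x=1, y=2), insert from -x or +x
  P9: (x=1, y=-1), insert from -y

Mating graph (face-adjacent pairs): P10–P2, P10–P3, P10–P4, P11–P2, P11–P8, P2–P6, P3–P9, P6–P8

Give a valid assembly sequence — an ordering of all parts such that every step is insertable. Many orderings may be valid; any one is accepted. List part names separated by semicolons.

1. P6@(1, 1) [-x clear] — {P6}
2. P2@(0, 1) [-x clear] — {P2, P6}
3. P11@(0, 2) [+x clear] — {P11, P2, P6}
4. P8@(1, 2) [+x clear] — {P11, P2, P6, P8}
5. P10@(0, 0) [-y clear] — {P10, P11, P2, P6, P8}
6. P3@(0, -1) [+x clear] — {P10, P11, P2, P3, P6, P8}
7. P4@(-1, 0) [-x clear] — {P10, P11, P2, P3, P4, P6, P8}
8. P9@(1, -1) [-y clear] — {P10, P11, P2, P3, P4, P6, P8, P9}

P6; P2; P11; P8; P10; P3; P4; P9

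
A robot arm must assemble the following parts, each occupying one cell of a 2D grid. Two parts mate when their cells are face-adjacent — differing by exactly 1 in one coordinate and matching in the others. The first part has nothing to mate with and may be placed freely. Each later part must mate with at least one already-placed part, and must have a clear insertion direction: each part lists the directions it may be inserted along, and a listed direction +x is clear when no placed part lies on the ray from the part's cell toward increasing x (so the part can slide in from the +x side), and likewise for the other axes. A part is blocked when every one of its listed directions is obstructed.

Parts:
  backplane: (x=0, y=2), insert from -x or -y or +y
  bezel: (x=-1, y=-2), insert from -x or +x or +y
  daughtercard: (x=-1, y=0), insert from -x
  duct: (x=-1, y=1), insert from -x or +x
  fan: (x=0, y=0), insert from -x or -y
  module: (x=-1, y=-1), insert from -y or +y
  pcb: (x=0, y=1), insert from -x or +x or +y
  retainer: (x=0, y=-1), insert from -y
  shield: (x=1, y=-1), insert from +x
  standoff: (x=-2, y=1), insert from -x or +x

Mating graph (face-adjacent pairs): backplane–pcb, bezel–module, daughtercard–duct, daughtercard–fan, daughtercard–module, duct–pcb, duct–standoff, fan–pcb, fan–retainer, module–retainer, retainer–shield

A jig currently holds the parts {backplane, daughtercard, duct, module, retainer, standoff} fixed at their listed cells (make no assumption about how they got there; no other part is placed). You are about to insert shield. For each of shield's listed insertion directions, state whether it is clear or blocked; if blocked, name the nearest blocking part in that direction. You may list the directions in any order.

+x: ray from shield(1, -1) has no placed part ⇒ clear

+x: clear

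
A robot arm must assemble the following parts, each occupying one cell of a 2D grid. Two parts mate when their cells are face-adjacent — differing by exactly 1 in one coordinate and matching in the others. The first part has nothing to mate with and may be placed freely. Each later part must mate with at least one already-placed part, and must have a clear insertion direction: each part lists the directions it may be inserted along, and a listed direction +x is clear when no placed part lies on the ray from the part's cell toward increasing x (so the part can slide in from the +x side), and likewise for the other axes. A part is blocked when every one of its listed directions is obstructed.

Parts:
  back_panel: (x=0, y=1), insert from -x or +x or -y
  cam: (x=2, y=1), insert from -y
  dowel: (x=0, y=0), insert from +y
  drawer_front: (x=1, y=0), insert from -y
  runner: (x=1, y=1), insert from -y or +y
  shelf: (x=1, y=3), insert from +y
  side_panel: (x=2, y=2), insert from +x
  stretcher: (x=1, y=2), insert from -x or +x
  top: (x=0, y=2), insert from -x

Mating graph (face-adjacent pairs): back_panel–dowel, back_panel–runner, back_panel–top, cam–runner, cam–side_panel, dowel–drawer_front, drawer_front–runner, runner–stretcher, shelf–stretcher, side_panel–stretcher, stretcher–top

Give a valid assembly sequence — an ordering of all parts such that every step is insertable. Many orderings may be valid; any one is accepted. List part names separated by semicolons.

1. runner@(1, 1) [-y clear] — {runner}
2. drawer_front@(1, 0) [-y clear] — {drawer_front, runner}
3. cam@(2, 1) [-y clear] — {cam, drawer_front, runner}
4. side_panel@(2, 2) [+x clear] — {cam, drawer_front, runner, side_panel}
5. dowel@(0, 0) [+y clear] — {cam, dowel, drawer_front, runner, side_panel}
6. stretcher@(1, 2) [-x clear] — {cam, dowel, drawer_front, runner, side_panel, stretcher}
7. top@(0, 2) [-x clear] — {cam, dowel, drawer_front, runner, side_panel, stretcher, top}
8. shelf@(1, 3) [+y clear] — {cam, dowel, drawer_front, runner, shelf, side_panel, stretcher, top}
9. back_panel@(0, 1) [-x clear] — {back_panel, cam, dowel, drawer_front, runner, shelf, side_panel, stretcher, top}

runner; drawer_front; cam; side_panel; dowel; stretcher; top; shelf; back_panel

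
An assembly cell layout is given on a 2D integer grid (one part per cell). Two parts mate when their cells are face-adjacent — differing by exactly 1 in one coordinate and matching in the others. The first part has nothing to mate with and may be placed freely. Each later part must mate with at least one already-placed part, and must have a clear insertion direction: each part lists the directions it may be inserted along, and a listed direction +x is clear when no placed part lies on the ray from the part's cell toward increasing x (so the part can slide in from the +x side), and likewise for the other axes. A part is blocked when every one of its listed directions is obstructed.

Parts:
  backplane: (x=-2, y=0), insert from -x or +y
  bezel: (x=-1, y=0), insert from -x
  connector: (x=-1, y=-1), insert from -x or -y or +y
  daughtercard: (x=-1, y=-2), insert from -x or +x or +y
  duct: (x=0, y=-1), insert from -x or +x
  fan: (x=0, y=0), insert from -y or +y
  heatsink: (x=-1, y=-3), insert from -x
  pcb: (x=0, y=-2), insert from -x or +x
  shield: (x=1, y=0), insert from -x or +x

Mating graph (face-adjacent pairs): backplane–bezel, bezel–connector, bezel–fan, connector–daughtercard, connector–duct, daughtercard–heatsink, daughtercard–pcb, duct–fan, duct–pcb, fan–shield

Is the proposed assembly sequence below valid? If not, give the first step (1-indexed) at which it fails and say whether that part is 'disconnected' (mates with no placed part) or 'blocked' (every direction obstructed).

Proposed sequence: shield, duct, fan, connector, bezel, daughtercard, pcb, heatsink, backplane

1. shield@(1, 0) [-x clear] — {shield}
2. duct@(0, -1) — no placed neighbour ⇒ disconnected

Invalid at step 2 (disconnected)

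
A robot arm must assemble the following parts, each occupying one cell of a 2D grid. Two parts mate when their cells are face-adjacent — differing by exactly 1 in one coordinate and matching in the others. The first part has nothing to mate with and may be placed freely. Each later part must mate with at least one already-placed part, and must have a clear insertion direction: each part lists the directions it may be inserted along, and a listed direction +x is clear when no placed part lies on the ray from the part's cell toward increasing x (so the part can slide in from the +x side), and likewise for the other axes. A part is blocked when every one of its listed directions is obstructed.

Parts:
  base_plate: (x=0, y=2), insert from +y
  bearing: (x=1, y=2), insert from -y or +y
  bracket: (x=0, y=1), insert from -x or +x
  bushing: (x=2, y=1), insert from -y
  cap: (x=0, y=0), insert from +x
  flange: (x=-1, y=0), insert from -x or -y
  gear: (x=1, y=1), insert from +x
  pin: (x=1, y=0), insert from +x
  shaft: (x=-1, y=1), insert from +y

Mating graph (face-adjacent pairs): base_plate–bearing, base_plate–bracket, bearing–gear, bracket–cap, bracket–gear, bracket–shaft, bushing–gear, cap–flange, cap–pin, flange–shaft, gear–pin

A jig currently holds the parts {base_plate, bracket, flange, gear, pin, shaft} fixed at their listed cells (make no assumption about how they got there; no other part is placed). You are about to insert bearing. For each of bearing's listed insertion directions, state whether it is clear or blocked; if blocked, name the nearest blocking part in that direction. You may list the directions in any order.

+y: clear; -y: blocked by gear

-y: nearest on ray is gear@(1, 1) ⇒ blocked
+y: ray from bearing(1, 2) has no placed part ⇒ clear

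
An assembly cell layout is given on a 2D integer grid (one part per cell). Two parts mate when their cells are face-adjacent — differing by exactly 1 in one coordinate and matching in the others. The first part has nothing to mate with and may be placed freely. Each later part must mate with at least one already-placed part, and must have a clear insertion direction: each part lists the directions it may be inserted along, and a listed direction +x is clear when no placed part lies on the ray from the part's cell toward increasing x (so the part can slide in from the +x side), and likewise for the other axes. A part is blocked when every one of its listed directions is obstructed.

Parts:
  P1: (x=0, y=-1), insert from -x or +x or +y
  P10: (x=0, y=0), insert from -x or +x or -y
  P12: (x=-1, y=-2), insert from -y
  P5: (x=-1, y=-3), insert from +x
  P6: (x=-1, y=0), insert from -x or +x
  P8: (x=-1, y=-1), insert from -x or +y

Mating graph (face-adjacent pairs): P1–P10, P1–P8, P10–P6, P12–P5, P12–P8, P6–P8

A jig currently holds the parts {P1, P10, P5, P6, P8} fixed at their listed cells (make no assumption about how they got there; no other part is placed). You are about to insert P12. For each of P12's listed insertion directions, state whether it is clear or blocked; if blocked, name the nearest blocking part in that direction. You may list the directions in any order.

-y: blocked by P5

-y: nearest on ray is P5@(-1, -3) ⇒ blocked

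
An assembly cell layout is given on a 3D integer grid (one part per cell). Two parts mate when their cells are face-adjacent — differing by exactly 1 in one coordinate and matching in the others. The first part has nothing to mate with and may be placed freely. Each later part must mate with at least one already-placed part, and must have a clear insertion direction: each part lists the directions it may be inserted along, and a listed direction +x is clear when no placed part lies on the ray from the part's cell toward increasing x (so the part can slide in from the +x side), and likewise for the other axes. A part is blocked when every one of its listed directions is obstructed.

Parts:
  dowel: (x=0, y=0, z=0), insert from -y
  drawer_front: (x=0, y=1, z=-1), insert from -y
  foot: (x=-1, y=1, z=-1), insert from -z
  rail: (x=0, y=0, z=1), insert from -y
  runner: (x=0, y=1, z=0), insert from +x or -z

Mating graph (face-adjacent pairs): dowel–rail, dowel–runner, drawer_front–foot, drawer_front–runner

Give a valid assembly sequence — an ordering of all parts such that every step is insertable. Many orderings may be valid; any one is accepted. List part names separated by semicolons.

1. runner@(0, 1, 0) [+x clear] — {runner}
2. drawer_front@(0, 1, -1) [-y clear] — {drawer_front, runner}
3. foot@(-1, 1, -1) [-z clear] — {drawer_front, foot, runner}
4. dowel@(0, 0, 0) [-y clear] — {dowel, drawer_front, foot, runner}
5. rail@(0, 0, 1) [-y clear] — {dowel, drawer_front, foot, rail, runner}

runner; drawer_front; foot; dowel; rail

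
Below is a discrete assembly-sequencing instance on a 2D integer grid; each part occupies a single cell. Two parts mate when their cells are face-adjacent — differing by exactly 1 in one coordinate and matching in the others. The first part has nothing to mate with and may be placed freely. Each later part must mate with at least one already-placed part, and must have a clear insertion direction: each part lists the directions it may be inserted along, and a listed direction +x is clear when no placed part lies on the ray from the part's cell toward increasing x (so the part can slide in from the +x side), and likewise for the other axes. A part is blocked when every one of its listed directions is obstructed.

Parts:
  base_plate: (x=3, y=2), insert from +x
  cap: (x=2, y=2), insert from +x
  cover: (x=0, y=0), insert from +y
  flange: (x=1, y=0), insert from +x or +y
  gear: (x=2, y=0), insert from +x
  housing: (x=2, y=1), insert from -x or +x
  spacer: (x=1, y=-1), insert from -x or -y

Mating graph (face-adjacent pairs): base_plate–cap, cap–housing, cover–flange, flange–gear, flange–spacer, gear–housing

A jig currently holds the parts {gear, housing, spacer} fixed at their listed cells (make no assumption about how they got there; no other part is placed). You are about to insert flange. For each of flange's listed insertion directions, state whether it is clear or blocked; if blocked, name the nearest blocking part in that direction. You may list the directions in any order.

+x: blocked by gear; +y: clear

+x: nearest on ray is gear@(2, 0) ⇒ blocked
+y: ray from flange(1, 0) has no placed part ⇒ clear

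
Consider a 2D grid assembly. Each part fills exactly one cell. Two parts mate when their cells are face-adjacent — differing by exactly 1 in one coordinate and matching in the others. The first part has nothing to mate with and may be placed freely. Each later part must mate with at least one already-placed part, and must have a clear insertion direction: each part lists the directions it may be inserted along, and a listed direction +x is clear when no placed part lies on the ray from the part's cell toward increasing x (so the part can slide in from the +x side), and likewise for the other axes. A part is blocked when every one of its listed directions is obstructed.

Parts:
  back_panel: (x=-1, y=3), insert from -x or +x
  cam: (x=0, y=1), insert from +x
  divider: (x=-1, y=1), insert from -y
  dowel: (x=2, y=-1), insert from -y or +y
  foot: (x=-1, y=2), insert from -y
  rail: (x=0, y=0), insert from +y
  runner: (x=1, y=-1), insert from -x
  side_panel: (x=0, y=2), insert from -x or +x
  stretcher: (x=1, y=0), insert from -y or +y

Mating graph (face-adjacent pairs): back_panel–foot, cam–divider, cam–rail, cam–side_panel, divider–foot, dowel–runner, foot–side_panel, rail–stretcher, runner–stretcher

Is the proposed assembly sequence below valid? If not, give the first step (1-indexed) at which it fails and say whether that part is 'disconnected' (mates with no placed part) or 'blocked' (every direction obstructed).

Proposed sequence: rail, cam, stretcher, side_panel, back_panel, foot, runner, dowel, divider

Invalid at step 5 (disconnected)

1. rail@(0, 0) [+y clear] — {rail}
2. cam@(0, 1) [+x clear] — {cam, rail}
3. stretcher@(1, 0) [-y clear] — {cam, rail, stretcher}
4. side_panel@(0, 2) [-x clear] — {cam, rail, side_panel, stretcher}
5. back_panel@(-1, 3) — no placed neighbour ⇒ disconnected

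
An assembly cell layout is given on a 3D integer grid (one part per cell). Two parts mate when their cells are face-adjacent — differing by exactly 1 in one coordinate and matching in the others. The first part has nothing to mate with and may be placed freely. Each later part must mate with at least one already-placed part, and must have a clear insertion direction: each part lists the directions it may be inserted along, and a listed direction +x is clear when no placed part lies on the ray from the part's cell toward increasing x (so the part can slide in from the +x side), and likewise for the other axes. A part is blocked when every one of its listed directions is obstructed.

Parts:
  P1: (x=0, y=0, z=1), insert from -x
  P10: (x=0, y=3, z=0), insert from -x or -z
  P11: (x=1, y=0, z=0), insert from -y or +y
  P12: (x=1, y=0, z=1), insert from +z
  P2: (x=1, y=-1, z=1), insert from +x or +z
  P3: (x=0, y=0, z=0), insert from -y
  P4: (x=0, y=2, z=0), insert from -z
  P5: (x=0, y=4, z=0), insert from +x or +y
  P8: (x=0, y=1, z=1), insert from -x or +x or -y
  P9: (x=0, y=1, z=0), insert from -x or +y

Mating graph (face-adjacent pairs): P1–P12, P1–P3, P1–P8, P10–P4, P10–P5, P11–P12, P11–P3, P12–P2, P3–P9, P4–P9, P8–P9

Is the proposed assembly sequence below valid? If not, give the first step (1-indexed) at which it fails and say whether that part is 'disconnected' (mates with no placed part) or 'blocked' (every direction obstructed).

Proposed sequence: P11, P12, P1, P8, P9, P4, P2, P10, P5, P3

Valid

1. P11@(1, 0, 0) [-y clear] — {P11}
2. P12@(1, 0, 1) [+z clear] — {P11, P12}
3. P1@(0, 0, 1) [-x clear] — {P1, P11, P12}
4. P8@(0, 1, 1) [-x clear] — {P1, P11, P12, P8}
5. P9@(0, 1, 0) [-x clear] — {P1, P11, P12, P8, P9}
6. P4@(0, 2, 0) [-z clear] — {P1, P11, P12, P4, P8, P9}
7. P2@(1, -1, 1) [+x clear] — {P1, P11, P12, P2, P4, P8, P9}
8. P10@(0, 3, 0) [-x clear] — {P1, P10, P11, P12, P2, P4, P8, P9}
9. P5@(0, 4, 0) [+x clear] — {P1, P10, P11, P12, P2, P4, P5, P8, P9}
10. P3@(0, 0, 0) [-y clear] — {P1, P10, P11, P12, P2, P3, P4, P5, P8, P9}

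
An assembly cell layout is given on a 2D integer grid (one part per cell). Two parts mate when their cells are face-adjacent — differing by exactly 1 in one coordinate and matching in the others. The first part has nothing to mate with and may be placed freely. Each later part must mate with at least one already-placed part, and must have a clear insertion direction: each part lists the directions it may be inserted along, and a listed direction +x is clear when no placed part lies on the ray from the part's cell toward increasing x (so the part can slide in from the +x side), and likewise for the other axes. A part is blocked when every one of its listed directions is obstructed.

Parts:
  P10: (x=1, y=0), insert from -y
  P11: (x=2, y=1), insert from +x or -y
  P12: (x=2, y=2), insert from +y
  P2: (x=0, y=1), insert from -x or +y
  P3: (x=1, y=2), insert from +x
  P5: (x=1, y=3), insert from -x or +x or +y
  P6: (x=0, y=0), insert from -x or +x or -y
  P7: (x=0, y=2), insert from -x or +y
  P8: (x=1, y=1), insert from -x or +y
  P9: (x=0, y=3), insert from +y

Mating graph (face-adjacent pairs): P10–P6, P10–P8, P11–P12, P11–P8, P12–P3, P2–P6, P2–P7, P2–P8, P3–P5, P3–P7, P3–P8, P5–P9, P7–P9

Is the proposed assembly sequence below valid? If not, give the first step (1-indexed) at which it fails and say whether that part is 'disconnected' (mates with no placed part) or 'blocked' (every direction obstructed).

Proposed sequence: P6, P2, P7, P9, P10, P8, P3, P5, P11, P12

Valid

1. P6@(0, 0) [-x clear] — {P6}
2. P2@(0, 1) [-x clear] — {P2, P6}
3. P7@(0, 2) [-x clear] — {P2, P6, P7}
4. P9@(0, 3) [+y clear] — {P2, P6, P7, P9}
5. P10@(1, 0) [-y clear] — {P10, P2, P6, P7, P9}
6. P8@(1, 1) [+y clear] — {P10, P2, P6, P7, P8, P9}
7. P3@(1, 2) [+x clear] — {P10, P2, P3, P6, P7, P8, P9}
8. P5@(1, 3) [+x clear] — {P10, P2, P3, P5, P6, P7, P8, P9}
9. P11@(2, 1) [+x clear] — {P10, P11, P2, P3, P5, P6, P7, P8, P9}
10. P12@(2, 2) [+y clear] — {P10, P11, P12, P2, P3, P5, P6, P7, P8, P9}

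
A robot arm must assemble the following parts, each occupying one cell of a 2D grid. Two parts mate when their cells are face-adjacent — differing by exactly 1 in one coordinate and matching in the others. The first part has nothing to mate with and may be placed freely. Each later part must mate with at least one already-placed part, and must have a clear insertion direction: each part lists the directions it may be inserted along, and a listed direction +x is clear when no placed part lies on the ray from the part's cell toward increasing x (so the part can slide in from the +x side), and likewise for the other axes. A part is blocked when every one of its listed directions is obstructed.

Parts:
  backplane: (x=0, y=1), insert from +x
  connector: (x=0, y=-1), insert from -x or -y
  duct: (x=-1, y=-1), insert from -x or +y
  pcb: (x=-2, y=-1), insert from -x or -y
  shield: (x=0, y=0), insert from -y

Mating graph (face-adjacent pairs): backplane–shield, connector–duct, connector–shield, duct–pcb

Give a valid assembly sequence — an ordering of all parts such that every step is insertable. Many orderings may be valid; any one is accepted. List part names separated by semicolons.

backplane; shield; connector; duct; pcb

1. backplane@(0, 1) [+x clear] — {backplane}
2. shield@(0, 0) [-y clear] — {backplane, shield}
3. connector@(0, -1) [-x clear] — {backplane, connector, shield}
4. duct@(-1, -1) [-x clear] — {backplane, connector, duct, shield}
5. pcb@(-2, -1) [-x clear] — {backplane, connector, duct, pcb, shield}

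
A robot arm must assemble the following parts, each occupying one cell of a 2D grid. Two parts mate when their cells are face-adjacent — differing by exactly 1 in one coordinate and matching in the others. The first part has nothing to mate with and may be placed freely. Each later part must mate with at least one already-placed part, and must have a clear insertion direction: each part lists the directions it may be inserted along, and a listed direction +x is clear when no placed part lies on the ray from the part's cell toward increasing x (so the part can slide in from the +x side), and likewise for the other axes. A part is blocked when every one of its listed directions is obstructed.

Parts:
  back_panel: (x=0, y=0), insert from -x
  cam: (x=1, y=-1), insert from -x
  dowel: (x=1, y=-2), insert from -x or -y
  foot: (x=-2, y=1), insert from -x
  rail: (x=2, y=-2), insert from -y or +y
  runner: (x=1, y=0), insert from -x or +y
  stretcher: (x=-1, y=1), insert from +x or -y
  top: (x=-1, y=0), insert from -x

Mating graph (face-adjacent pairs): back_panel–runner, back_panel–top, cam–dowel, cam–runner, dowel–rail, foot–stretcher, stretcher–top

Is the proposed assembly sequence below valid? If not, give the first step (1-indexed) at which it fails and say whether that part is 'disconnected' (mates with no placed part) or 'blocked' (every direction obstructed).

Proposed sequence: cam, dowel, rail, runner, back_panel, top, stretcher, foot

Valid

1. cam@(1, -1) [-x clear] — {cam}
2. dowel@(1, -2) [-x clear] — {cam, dowel}
3. rail@(2, -2) [-y clear] — {cam, dowel, rail}
4. runner@(1, 0) [-x clear] — {cam, dowel, rail, runner}
5. back_panel@(0, 0) [-x clear] — {back_panel, cam, dowel, rail, runner}
6. top@(-1, 0) [-x clear] — {back_panel, cam, dowel, rail, runner, top}
7. stretcher@(-1, 1) [+x clear] — {back_panel, cam, dowel, rail, runner, stretcher, top}
8. foot@(-2, 1) [-x clear] — {back_panel, cam, dowel, foot, rail, runner, stretcher, top}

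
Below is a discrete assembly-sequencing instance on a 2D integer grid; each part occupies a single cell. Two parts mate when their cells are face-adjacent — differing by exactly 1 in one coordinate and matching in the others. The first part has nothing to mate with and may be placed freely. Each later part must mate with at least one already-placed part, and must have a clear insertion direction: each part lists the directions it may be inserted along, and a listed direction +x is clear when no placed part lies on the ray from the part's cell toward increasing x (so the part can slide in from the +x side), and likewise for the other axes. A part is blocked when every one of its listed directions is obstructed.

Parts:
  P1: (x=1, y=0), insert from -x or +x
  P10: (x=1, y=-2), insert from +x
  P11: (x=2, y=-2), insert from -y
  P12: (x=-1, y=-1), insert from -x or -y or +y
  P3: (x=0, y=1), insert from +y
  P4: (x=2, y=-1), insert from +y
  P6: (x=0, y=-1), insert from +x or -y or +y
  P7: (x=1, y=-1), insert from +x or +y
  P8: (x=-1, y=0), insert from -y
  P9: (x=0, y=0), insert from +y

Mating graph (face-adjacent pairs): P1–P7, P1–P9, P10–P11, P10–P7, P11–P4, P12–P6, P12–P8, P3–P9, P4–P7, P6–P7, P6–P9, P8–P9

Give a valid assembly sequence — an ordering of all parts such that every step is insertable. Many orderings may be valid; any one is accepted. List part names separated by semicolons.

P4; P7; P1; P10; P9; P8; P12; P11; P3; P6

1. P4@(2, -1) [+y clear] — {P4}
2. P7@(1, -1) [+y clear] — {P4, P7}
3. P1@(1, 0) [-x clear] — {P1, P4, P7}
4. P10@(1, -2) [+x clear] — {P1, P10, P4, P7}
5. P9@(0, 0) [+y clear] — {P1, P10, P4, P7, P9}
6. P8@(-1, 0) [-y clear] — {P1, P10, P4, P7, P8, P9}
7. P12@(-1, -1) [-x clear] — {P1, P10, P12, P4, P7, P8, P9}
8. P11@(2, -2) [-y clear] — {P1, P10, P11, P12, P4, P7, P8, P9}
9. P3@(0, 1) [+y clear] — {P1, P10, P11, P12, P3, P4, P7, P8, P9}
10. P6@(0, -1) [-y clear] — {P1, P10, P11, P12, P3, P4, P6, P7, P8, P9}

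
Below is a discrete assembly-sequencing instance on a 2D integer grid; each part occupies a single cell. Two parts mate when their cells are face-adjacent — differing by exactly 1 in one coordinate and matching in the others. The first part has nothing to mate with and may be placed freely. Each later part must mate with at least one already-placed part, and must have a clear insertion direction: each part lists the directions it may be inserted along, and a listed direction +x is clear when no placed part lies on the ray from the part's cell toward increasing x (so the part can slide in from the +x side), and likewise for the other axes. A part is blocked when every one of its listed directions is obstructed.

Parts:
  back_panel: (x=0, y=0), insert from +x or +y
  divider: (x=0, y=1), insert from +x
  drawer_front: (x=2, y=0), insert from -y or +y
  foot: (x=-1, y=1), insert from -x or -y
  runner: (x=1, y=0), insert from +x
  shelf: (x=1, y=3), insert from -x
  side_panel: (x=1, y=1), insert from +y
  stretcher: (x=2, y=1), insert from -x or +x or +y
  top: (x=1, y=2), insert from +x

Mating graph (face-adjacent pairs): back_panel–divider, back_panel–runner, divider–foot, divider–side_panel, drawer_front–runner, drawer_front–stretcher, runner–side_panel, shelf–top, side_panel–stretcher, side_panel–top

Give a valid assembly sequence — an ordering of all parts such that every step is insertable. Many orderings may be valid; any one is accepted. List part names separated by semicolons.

1. divider@(0, 1) [+x clear] — {divider}
2. foot@(-1, 1) [-x clear] — {divider, foot}
3. back_panel@(0, 0) [+x clear] — {back_panel, divider, foot}
4. side_panel@(1, 1) [+y clear] — {back_panel, divider, foot, side_panel}
5. top@(1, 2) [+x clear] — {back_panel, divider, foot, side_panel, top}
6. stretcher@(2, 1) [+x clear] — {back_panel, divider, foot, side_panel, stretcher, top}
7. shelf@(1, 3) [-x clear] — {back_panel, divider, foot, shelf, side_panel, stretcher, top}
8. runner@(1, 0) [+x clear] — {back_panel, divider, foot, runner, shelf, side_panel, stretcher, top}
9. drawer_front@(2, 0) [-y clear] — {back_panel, divider, drawer_front, foot, runner, shelf, side_panel, stretcher, top}

divider; foot; back_panel; side_panel; top; stretcher; shelf; runner; drawer_front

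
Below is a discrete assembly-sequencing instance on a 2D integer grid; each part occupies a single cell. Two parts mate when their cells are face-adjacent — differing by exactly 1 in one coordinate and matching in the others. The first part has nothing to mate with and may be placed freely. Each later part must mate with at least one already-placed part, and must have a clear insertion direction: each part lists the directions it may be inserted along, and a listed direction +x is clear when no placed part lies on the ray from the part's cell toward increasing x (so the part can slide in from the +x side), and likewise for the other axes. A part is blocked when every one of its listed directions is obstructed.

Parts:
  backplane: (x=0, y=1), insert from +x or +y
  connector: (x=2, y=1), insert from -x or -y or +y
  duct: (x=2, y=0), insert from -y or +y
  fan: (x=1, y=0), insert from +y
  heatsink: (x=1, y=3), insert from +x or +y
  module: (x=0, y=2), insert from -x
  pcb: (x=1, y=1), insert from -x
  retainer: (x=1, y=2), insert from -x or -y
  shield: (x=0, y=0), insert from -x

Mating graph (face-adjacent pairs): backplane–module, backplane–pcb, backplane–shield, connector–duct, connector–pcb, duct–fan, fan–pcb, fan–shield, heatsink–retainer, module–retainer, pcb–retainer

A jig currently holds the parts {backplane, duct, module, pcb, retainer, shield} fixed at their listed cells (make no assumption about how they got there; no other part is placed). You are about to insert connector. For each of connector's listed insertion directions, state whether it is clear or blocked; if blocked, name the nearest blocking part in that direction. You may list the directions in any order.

+y: clear; -x: blocked by pcb; -y: blocked by duct

-x: nearest on ray is pcb@(1, 1) ⇒ blocked
-y: nearest on ray is duct@(2, 0) ⇒ blocked
+y: ray from connector(2, 1) has no placed part ⇒ clear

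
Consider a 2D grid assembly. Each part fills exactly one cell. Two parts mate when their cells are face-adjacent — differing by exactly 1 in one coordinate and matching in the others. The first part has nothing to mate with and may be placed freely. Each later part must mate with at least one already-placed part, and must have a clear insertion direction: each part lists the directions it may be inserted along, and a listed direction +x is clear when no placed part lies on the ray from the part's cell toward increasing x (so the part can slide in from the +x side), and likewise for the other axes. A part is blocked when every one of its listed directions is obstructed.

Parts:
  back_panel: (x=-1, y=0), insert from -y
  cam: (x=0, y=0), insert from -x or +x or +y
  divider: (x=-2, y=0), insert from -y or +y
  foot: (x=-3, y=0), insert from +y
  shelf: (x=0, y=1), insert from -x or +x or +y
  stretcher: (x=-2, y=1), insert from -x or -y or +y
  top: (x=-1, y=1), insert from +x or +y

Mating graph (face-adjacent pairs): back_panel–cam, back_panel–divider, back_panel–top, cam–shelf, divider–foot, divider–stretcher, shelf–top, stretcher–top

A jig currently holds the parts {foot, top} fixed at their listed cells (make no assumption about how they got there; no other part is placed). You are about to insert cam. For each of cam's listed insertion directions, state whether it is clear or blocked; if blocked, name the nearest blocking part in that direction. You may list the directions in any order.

+x: clear; +y: clear; -x: blocked by foot

-x: nearest on ray is foot@(-3, 0) ⇒ blocked
+x: ray from cam(0, 0) has no placed part ⇒ clear
+y: ray from cam(0, 0) has no placed part ⇒ clear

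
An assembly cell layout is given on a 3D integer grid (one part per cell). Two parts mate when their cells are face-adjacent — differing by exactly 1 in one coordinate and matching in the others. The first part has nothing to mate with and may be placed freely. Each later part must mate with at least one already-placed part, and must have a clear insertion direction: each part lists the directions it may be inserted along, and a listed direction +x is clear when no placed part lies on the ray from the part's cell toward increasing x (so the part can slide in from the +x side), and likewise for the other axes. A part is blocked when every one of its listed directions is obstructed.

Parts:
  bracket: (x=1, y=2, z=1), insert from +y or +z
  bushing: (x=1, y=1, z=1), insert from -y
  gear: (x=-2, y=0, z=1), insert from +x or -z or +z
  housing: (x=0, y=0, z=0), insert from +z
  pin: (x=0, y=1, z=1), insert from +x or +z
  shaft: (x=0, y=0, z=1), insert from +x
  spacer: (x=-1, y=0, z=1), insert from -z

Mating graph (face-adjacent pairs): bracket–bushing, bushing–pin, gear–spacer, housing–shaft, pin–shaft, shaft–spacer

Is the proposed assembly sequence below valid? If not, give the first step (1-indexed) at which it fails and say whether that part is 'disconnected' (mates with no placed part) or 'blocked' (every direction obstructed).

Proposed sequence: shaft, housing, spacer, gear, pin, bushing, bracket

1. shaft@(0, 0, 1) [+x clear] — {shaft}
2. housing@(0, 0, 0) — +z all obstructed ⇒ blocked

Invalid at step 2 (blocked)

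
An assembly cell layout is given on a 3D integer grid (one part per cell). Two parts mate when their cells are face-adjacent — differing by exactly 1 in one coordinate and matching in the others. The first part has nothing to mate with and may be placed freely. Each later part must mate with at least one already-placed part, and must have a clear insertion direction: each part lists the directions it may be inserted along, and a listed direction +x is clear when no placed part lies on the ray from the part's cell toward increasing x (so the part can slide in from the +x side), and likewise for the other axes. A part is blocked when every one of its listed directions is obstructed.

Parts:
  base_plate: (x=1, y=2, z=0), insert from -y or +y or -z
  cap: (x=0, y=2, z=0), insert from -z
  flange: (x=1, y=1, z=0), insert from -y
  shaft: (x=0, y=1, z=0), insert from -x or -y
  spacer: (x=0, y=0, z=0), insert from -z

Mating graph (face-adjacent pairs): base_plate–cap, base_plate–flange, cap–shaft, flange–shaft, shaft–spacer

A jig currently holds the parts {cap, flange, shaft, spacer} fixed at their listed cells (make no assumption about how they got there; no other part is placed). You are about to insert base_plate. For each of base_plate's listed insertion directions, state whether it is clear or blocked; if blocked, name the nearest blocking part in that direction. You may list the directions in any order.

+y: clear; -y: blocked by flange; -z: clear

-y: nearest on ray is flange@(1, 1, 0) ⇒ blocked
+y: ray from base_plate(1, 2, 0) has no placed part ⇒ clear
-z: ray from base_plate(1, 2, 0) has no placed part ⇒ clear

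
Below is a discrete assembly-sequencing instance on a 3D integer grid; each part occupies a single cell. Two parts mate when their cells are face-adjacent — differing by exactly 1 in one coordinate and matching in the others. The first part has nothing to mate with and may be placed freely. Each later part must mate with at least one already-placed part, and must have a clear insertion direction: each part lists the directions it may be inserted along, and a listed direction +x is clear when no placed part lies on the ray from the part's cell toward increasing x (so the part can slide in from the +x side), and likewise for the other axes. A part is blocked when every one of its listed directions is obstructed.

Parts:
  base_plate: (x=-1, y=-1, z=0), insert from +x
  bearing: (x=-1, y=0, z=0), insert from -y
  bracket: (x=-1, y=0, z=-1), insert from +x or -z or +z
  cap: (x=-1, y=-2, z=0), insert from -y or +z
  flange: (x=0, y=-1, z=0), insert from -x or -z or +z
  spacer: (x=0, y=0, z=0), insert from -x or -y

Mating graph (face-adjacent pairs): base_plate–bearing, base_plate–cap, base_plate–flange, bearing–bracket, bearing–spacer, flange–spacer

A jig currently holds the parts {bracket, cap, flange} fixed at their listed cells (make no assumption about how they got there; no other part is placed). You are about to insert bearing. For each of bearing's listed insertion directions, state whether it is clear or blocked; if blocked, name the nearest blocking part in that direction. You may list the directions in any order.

-y: nearest on ray is cap@(-1, -2, 0) ⇒ blocked

-y: blocked by cap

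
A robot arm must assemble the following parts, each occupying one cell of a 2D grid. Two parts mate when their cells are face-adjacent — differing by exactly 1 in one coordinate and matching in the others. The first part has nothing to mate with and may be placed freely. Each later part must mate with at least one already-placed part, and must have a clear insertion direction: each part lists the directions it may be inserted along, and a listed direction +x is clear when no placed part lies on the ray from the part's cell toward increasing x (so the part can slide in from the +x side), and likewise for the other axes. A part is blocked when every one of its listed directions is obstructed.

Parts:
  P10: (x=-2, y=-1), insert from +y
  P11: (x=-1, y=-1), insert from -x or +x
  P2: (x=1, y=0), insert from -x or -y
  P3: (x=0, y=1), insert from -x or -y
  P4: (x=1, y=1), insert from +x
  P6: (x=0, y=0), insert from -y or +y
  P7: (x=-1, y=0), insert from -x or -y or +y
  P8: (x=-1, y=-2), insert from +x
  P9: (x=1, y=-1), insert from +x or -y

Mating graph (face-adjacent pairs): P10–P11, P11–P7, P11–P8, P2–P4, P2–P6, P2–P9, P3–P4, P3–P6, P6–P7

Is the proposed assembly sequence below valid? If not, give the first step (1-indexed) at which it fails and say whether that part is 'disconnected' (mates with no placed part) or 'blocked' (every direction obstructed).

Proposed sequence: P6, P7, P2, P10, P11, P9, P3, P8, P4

1. P6@(0, 0) [-y clear] — {P6}
2. P7@(-1, 0) [-x clear] — {P6, P7}
3. P2@(1, 0) [-y clear] — {P2, P6, P7}
4. P10@(-2, -1) — no placed neighbour ⇒ disconnected

Invalid at step 4 (disconnected)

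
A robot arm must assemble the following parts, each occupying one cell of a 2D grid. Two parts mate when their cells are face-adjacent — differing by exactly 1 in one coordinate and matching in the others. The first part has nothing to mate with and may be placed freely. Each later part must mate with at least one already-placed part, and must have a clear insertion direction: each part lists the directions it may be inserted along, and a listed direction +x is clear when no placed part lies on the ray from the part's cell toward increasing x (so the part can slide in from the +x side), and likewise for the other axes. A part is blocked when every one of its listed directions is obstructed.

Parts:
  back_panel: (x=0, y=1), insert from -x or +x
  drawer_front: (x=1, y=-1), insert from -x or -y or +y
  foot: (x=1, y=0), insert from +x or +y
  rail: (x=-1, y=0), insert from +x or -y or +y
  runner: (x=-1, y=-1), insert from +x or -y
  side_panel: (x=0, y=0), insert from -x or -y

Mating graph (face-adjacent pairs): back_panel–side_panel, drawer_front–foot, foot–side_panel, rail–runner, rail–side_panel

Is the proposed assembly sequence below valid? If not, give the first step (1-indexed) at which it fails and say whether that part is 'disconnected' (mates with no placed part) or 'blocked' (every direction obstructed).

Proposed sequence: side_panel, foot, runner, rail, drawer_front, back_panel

1. side_panel@(0, 0) [-x clear] — {side_panel}
2. foot@(1, 0) [+x clear] — {foot, side_panel}
3. runner@(-1, -1) — no placed neighbour ⇒ disconnected

Invalid at step 3 (disconnected)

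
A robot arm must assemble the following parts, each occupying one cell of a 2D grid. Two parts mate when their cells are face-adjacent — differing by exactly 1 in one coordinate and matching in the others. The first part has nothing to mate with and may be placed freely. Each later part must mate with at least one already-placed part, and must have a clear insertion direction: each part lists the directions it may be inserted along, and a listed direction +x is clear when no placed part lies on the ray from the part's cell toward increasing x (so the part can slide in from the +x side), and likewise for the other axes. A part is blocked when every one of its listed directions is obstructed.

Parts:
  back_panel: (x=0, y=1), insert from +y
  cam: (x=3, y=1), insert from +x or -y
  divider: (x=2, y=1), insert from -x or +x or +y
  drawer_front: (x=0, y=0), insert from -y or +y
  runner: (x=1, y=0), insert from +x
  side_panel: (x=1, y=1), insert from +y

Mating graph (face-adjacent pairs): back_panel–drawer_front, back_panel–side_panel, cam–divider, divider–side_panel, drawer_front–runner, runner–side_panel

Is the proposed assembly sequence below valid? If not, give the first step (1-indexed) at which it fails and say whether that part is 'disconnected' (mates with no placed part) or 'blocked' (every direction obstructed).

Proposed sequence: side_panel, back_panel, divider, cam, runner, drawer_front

Valid

1. side_panel@(1, 1) [+y clear] — {side_panel}
2. back_panel@(0, 1) [+y clear] — {back_panel, side_panel}
3. divider@(2, 1) [+x clear] — {back_panel, divider, side_panel}
4. cam@(3, 1) [+x clear] — {back_panel, cam, divider, side_panel}
5. runner@(1, 0) [+x clear] — {back_panel, cam, divider, runner, side_panel}
6. drawer_front@(0, 0) [-y clear] — {back_panel, cam, divider, drawer_front, runner, side_panel}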